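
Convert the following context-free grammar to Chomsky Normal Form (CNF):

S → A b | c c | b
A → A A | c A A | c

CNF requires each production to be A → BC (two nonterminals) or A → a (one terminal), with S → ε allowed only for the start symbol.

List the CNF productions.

TB → b; TC → c; S → b; A → c; S → A TB; S → TC TC; A → A A; A → TC X0; X0 → A A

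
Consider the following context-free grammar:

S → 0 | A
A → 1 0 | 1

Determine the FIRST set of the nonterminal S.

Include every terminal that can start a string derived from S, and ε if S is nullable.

We compute FIRST(S) using the standard algorithm.
FIRST(A) = {1}
FIRST(S) = {0, 1}
Therefore, FIRST(S) = {0, 1}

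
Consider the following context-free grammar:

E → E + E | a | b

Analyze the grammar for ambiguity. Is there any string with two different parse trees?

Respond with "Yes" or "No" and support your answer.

Yes - the string 'b + a + a + a' has two distinct parse trees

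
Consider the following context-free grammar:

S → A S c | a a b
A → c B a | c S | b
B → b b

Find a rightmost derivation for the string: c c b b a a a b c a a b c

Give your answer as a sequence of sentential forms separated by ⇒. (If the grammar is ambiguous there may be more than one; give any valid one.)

S ⇒ A S c ⇒ A a a b c ⇒ c S a a b c ⇒ c A S c a a b c ⇒ c A a a b c a a b c ⇒ c c B a a a b c a a b c ⇒ c c b b a a a b c a a b c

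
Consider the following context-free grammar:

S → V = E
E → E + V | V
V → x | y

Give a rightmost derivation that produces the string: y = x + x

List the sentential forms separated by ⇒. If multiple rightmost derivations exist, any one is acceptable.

S ⇒ V = E ⇒ V = E + V ⇒ V = E + x ⇒ V = V + x ⇒ V = x + x ⇒ y = x + x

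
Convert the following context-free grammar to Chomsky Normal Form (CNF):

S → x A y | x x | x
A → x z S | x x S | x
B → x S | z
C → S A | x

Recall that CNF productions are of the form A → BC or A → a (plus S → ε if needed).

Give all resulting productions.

TX → x; TY → y; S → x; TZ → z; A → x; B → z; C → x; S → TX X0; X0 → A TY; S → TX TX; A → TX X1; X1 → TZ S; A → TX X2; X2 → TX S; B → TX S; C → S A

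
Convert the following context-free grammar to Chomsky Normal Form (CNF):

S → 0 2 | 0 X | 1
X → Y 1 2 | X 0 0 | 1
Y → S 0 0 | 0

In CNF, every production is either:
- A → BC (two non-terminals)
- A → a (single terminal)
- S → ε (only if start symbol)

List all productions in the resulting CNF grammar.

T0 → 0; T2 → 2; S → 1; T1 → 1; X → 1; Y → 0; S → T0 T2; S → T0 X; X → Y X0; X0 → T1 T2; X → X X1; X1 → T0 T0; Y → S X2; X2 → T0 T0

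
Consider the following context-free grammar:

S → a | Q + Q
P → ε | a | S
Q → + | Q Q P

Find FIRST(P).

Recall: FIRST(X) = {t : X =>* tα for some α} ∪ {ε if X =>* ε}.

We compute FIRST(P) using the standard algorithm.
FIRST(P) = {+, a, ε}
FIRST(Q) = {+}
FIRST(S) = {+, a}
Therefore, FIRST(P) = {+, a, ε}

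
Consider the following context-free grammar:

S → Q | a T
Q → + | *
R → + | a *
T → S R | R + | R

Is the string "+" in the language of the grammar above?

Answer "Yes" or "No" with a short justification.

Yes - a valid derivation exists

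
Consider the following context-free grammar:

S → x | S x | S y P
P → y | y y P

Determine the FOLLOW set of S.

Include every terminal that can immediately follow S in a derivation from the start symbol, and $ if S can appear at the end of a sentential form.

We compute FOLLOW(S) using the standard algorithm.
FOLLOW(S) starts with {$}.
FIRST(P) = {y}
FIRST(S) = {x}
FOLLOW(P) = {$, x, y}
FOLLOW(S) = {$, x, y}
Therefore, FOLLOW(S) = {$, x, y}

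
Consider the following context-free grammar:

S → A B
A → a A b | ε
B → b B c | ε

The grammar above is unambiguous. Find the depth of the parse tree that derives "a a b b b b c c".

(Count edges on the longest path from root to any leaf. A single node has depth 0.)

4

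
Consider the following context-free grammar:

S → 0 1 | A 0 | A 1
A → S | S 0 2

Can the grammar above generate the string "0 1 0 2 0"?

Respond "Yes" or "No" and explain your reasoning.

Yes - a valid derivation exists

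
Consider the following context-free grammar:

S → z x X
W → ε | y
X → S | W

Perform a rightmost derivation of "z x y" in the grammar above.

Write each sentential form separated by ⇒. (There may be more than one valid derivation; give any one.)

S ⇒ z x X ⇒ z x W ⇒ z x y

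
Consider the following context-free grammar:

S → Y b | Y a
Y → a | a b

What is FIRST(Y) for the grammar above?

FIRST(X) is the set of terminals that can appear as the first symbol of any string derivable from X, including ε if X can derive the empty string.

We compute FIRST(Y) using the standard algorithm.
FIRST(S) = {a}
FIRST(Y) = {a}
Therefore, FIRST(Y) = {a}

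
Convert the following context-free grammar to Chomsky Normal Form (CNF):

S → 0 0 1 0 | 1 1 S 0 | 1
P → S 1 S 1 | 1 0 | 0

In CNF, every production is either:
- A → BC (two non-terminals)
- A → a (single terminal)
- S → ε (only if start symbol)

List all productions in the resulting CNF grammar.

T0 → 0; T1 → 1; S → 1; P → 0; S → T0 X0; X0 → T0 X1; X1 → T1 T0; S → T1 X2; X2 → T1 X3; X3 → S T0; P → S X4; X4 → T1 X5; X5 → S T1; P → T1 T0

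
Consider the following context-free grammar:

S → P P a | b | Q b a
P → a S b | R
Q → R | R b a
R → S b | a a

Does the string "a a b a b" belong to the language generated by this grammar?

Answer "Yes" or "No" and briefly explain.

No - no valid derivation exists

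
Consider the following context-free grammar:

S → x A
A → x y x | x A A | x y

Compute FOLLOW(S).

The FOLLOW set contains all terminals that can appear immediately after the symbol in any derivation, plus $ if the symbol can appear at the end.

We compute FOLLOW(S) using the standard algorithm.
FOLLOW(S) starts with {$}.
FIRST(A) = {x}
FIRST(S) = {x}
FOLLOW(A) = {$, x}
FOLLOW(S) = {$}
Therefore, FOLLOW(S) = {$}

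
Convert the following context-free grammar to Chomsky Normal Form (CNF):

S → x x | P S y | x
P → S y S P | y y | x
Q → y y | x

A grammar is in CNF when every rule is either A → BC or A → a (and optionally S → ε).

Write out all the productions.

TX → x; TY → y; S → x; P → x; Q → x; S → TX TX; S → P X0; X0 → S TY; P → S X1; X1 → TY X2; X2 → S P; P → TY TY; Q → TY TY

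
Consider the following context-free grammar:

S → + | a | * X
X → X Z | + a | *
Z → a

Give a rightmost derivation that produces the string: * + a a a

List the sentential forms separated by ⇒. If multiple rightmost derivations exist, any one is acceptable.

S ⇒ * X ⇒ * X Z ⇒ * X a ⇒ * X Z a ⇒ * X a a ⇒ * + a a a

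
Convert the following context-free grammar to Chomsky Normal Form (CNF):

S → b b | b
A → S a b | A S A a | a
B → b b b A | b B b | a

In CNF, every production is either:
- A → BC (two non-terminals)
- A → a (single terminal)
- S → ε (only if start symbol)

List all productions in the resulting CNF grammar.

TB → b; S → b; TA → a; A → a; B → a; S → TB TB; A → S X0; X0 → TA TB; A → A X1; X1 → S X2; X2 → A TA; B → TB X3; X3 → TB X4; X4 → TB A; B → TB X5; X5 → B TB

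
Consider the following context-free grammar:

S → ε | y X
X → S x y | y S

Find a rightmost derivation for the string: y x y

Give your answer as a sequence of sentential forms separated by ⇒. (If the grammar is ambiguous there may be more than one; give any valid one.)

S ⇒ y X ⇒ y S x y ⇒ y x y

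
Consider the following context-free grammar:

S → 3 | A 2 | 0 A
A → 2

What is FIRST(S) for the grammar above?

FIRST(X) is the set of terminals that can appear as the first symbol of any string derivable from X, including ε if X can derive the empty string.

We compute FIRST(S) using the standard algorithm.
FIRST(A) = {2}
FIRST(S) = {0, 2, 3}
Therefore, FIRST(S) = {0, 2, 3}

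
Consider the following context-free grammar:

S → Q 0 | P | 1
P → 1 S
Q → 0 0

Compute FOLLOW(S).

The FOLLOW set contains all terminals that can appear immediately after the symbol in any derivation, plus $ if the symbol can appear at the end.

We compute FOLLOW(S) using the standard algorithm.
FOLLOW(S) starts with {$}.
FIRST(P) = {1}
FIRST(Q) = {0}
FIRST(S) = {0, 1}
FOLLOW(P) = {$}
FOLLOW(Q) = {0}
FOLLOW(S) = {$}
Therefore, FOLLOW(S) = {$}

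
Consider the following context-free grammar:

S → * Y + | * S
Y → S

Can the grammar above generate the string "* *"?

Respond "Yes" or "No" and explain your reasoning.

No - no valid derivation exists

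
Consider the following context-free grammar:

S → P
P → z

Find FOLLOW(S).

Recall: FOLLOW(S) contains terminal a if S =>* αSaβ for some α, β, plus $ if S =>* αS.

We compute FOLLOW(S) using the standard algorithm.
FOLLOW(S) starts with {$}.
FIRST(P) = {z}
FIRST(S) = {z}
FOLLOW(P) = {$}
FOLLOW(S) = {$}
Therefore, FOLLOW(S) = {$}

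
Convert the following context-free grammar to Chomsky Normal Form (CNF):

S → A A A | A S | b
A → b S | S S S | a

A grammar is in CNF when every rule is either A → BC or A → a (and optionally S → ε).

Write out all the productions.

S → b; TB → b; A → a; S → A X0; X0 → A A; S → A S; A → TB S; A → S X1; X1 → S S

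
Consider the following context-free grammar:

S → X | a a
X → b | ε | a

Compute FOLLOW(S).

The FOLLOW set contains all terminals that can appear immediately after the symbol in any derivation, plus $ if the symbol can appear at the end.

We compute FOLLOW(S) using the standard algorithm.
FOLLOW(S) starts with {$}.
FIRST(S) = {a, b, ε}
FIRST(X) = {a, b, ε}
FOLLOW(S) = {$}
FOLLOW(X) = {$}
Therefore, FOLLOW(S) = {$}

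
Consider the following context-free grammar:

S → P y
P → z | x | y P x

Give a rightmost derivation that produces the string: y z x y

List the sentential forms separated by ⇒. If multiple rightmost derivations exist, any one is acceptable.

S ⇒ P y ⇒ y P x y ⇒ y z x y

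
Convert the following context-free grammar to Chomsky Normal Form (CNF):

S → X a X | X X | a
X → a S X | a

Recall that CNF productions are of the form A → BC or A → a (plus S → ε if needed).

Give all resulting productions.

TA → a; S → a; X → a; S → X X0; X0 → TA X; S → X X; X → TA X1; X1 → S X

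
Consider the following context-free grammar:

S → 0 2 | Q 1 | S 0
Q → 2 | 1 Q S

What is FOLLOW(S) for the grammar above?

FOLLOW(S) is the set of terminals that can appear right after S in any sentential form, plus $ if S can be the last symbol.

We compute FOLLOW(S) using the standard algorithm.
FOLLOW(S) starts with {$}.
FIRST(Q) = {1, 2}
FIRST(S) = {0, 1, 2}
FOLLOW(Q) = {0, 1, 2}
FOLLOW(S) = {$, 0, 1, 2}
Therefore, FOLLOW(S) = {$, 0, 1, 2}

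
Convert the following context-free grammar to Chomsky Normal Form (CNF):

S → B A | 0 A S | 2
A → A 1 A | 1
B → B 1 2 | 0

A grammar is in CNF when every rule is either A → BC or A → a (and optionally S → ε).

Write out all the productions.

T0 → 0; S → 2; T1 → 1; A → 1; T2 → 2; B → 0; S → B A; S → T0 X0; X0 → A S; A → A X1; X1 → T1 A; B → B X2; X2 → T1 T2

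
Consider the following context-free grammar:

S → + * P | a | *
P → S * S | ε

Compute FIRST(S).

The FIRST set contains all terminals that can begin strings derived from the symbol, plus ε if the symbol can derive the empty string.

We compute FIRST(S) using the standard algorithm.
FIRST(P) = {*, +, a, ε}
FIRST(S) = {*, +, a}
Therefore, FIRST(S) = {*, +, a}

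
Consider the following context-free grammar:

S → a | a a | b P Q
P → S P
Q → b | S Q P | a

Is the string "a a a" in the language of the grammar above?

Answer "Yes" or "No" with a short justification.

No - no valid derivation exists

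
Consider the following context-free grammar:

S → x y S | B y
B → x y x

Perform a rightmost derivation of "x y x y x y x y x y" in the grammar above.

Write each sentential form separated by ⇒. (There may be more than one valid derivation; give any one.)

S ⇒ x y S ⇒ x y x y S ⇒ x y x y x y S ⇒ x y x y x y B y ⇒ x y x y x y x y x y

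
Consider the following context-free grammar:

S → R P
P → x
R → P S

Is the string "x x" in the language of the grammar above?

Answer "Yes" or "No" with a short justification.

No - no valid derivation exists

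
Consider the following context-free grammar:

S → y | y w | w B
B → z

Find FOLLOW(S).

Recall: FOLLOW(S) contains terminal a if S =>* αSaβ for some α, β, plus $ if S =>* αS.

We compute FOLLOW(S) using the standard algorithm.
FOLLOW(S) starts with {$}.
FIRST(B) = {z}
FIRST(S) = {w, y}
FOLLOW(B) = {$}
FOLLOW(S) = {$}
Therefore, FOLLOW(S) = {$}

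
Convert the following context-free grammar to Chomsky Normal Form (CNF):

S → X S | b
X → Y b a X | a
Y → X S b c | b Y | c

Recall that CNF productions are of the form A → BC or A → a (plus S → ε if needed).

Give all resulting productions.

S → b; TB → b; TA → a; X → a; TC → c; Y → c; S → X S; X → Y X0; X0 → TB X1; X1 → TA X; Y → X X2; X2 → S X3; X3 → TB TC; Y → TB Y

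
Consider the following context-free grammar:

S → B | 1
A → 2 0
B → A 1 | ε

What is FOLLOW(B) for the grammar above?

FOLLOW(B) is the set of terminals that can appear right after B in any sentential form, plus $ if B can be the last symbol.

We compute FOLLOW(B) using the standard algorithm.
FOLLOW(S) starts with {$}.
FIRST(A) = {2}
FIRST(B) = {2, ε}
FIRST(S) = {1, 2, ε}
FOLLOW(A) = {1}
FOLLOW(B) = {$}
FOLLOW(S) = {$}
Therefore, FOLLOW(B) = {$}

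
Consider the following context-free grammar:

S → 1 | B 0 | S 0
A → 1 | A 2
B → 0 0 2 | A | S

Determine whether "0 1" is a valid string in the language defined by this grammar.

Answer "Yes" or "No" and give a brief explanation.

No - no valid derivation exists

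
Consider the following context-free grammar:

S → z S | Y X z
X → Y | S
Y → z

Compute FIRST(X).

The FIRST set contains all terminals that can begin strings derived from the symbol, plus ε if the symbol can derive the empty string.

We compute FIRST(X) using the standard algorithm.
FIRST(S) = {z}
FIRST(X) = {z}
FIRST(Y) = {z}
Therefore, FIRST(X) = {z}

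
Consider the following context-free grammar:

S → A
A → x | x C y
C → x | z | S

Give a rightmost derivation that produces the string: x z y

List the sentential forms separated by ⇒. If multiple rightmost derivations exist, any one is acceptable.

S ⇒ A ⇒ x C y ⇒ x z y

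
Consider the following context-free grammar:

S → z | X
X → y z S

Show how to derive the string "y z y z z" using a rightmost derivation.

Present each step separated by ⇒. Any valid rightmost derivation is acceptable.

S ⇒ X ⇒ y z S ⇒ y z X ⇒ y z y z S ⇒ y z y z z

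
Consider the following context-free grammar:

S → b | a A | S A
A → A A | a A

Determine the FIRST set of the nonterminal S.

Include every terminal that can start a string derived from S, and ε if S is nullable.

We compute FIRST(S) using the standard algorithm.
FIRST(A) = {a}
FIRST(S) = {a, b}
Therefore, FIRST(S) = {a, b}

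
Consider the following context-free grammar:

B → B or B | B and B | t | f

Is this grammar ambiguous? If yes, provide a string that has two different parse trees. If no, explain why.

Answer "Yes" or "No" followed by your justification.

Yes - the string 't or t and f and f' has two distinct leftmost derivations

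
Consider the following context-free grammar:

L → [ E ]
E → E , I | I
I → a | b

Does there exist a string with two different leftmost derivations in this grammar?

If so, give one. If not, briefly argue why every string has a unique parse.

No - every string in the language has a unique leftmost derivation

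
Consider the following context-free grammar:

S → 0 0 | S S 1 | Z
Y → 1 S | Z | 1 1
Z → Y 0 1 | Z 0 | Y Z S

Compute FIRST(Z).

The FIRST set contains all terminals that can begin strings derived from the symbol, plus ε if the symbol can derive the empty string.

We compute FIRST(Z) using the standard algorithm.
FIRST(S) = {0, 1}
FIRST(Y) = {1}
FIRST(Z) = {1}
Therefore, FIRST(Z) = {1}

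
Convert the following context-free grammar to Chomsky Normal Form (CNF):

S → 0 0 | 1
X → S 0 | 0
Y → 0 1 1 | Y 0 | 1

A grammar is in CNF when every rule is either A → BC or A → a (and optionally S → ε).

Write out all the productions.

T0 → 0; S → 1; X → 0; T1 → 1; Y → 1; S → T0 T0; X → S T0; Y → T0 X0; X0 → T1 T1; Y → Y T0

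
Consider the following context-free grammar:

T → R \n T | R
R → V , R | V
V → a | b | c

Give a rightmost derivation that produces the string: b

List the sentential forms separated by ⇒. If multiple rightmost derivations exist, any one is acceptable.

T ⇒ R ⇒ V ⇒ b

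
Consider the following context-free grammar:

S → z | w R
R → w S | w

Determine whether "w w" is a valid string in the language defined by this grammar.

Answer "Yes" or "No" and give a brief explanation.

Yes - a valid derivation exists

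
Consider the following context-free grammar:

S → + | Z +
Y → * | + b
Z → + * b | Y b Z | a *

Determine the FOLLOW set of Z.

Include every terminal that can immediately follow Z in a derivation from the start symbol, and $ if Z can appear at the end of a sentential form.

We compute FOLLOW(Z) using the standard algorithm.
FOLLOW(S) starts with {$}.
FIRST(S) = {*, +, a}
FIRST(Y) = {*, +}
FIRST(Z) = {*, +, a}
FOLLOW(S) = {$}
FOLLOW(Y) = {b}
FOLLOW(Z) = {+}
Therefore, FOLLOW(Z) = {+}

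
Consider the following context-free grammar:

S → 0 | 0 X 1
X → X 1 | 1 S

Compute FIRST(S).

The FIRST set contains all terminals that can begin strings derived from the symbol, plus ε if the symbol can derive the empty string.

We compute FIRST(S) using the standard algorithm.
FIRST(S) = {0}
FIRST(X) = {1}
Therefore, FIRST(S) = {0}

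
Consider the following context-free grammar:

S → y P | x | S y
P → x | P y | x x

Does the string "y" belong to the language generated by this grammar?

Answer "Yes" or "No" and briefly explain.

No - no valid derivation exists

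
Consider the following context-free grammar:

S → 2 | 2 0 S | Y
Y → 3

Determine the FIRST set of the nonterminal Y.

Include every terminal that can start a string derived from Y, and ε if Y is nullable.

We compute FIRST(Y) using the standard algorithm.
FIRST(S) = {2, 3}
FIRST(Y) = {3}
Therefore, FIRST(Y) = {3}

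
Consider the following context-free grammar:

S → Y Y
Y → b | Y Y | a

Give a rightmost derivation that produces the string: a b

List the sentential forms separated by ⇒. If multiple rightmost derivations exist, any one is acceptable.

S ⇒ Y Y ⇒ Y b ⇒ a b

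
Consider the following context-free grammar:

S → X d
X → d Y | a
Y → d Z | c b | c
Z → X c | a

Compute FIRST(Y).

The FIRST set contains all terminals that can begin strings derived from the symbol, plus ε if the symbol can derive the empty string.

We compute FIRST(Y) using the standard algorithm.
FIRST(S) = {a, d}
FIRST(X) = {a, d}
FIRST(Y) = {c, d}
FIRST(Z) = {a, d}
Therefore, FIRST(Y) = {c, d}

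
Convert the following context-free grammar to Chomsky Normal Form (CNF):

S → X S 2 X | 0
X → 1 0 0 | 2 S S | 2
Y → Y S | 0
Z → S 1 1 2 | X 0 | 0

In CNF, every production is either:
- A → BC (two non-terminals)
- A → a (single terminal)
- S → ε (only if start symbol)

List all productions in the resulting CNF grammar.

T2 → 2; S → 0; T1 → 1; T0 → 0; X → 2; Y → 0; Z → 0; S → X X0; X0 → S X1; X1 → T2 X; X → T1 X2; X2 → T0 T0; X → T2 X3; X3 → S S; Y → Y S; Z → S X4; X4 → T1 X5; X5 → T1 T2; Z → X T0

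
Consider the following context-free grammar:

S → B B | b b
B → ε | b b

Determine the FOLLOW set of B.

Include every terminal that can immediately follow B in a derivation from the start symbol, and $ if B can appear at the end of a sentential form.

We compute FOLLOW(B) using the standard algorithm.
FOLLOW(S) starts with {$}.
FIRST(B) = {b, ε}
FIRST(S) = {b, ε}
FOLLOW(B) = {$, b}
FOLLOW(S) = {$}
Therefore, FOLLOW(B) = {$, b}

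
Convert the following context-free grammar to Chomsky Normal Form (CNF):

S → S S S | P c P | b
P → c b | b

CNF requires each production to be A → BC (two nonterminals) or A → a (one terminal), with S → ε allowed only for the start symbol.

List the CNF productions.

TC → c; S → b; TB → b; P → b; S → S X0; X0 → S S; S → P X1; X1 → TC P; P → TC TB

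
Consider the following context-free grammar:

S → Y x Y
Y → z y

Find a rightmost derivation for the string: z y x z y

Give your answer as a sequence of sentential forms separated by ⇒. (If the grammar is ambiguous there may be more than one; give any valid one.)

S ⇒ Y x Y ⇒ Y x z y ⇒ z y x z y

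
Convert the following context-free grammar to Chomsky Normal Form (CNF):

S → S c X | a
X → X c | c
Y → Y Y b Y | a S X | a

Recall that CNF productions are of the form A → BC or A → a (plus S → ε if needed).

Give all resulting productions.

TC → c; S → a; X → c; TB → b; TA → a; Y → a; S → S X0; X0 → TC X; X → X TC; Y → Y X1; X1 → Y X2; X2 → TB Y; Y → TA X3; X3 → S X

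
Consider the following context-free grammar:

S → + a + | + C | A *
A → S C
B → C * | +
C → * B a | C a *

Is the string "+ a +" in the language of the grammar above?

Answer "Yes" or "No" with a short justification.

Yes - a valid derivation exists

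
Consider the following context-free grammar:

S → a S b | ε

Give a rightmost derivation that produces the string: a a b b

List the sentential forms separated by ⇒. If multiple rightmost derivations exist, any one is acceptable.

S ⇒ a S b ⇒ a a S b b ⇒ a a b b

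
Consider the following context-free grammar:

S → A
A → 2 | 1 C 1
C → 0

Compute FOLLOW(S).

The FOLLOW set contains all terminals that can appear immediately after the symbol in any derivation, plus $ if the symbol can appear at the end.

We compute FOLLOW(S) using the standard algorithm.
FOLLOW(S) starts with {$}.
FIRST(A) = {1, 2}
FIRST(C) = {0}
FIRST(S) = {1, 2}
FOLLOW(A) = {$}
FOLLOW(C) = {1}
FOLLOW(S) = {$}
Therefore, FOLLOW(S) = {$}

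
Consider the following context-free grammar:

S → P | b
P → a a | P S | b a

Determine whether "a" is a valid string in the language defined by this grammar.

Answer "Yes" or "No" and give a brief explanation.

No - no valid derivation exists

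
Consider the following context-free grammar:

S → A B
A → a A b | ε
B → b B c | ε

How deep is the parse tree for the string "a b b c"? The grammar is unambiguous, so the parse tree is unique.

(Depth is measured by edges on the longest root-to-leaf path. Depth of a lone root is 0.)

3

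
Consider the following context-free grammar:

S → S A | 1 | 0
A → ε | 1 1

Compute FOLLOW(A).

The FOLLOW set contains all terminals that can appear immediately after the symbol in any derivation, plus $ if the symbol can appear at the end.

We compute FOLLOW(A) using the standard algorithm.
FOLLOW(S) starts with {$}.
FIRST(A) = {1, ε}
FIRST(S) = {0, 1}
FOLLOW(A) = {$, 1}
FOLLOW(S) = {$, 1}
Therefore, FOLLOW(A) = {$, 1}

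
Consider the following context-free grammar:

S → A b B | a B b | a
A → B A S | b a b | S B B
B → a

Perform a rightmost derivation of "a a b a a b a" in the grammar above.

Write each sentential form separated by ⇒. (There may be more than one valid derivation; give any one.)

S ⇒ A b B ⇒ A b a ⇒ S B B b a ⇒ S B a b a ⇒ S a a b a ⇒ a B b a a b a ⇒ a a b a a b a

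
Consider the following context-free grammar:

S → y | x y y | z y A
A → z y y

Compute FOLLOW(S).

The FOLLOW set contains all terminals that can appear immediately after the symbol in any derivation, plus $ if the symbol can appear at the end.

We compute FOLLOW(S) using the standard algorithm.
FOLLOW(S) starts with {$}.
FIRST(A) = {z}
FIRST(S) = {x, y, z}
FOLLOW(A) = {$}
FOLLOW(S) = {$}
Therefore, FOLLOW(S) = {$}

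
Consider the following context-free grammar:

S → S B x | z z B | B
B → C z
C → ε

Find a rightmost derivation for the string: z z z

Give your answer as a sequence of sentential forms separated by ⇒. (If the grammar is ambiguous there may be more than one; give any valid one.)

S ⇒ z z B ⇒ z z C z ⇒ z z z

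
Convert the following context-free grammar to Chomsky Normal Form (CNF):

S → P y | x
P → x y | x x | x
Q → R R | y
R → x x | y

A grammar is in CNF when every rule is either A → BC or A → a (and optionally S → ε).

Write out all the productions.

TY → y; S → x; TX → x; P → x; Q → y; R → y; S → P TY; P → TX TY; P → TX TX; Q → R R; R → TX TX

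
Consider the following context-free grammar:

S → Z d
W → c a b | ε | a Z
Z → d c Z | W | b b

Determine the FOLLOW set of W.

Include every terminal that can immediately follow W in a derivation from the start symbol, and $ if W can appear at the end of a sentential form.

We compute FOLLOW(W) using the standard algorithm.
FOLLOW(S) starts with {$}.
FIRST(S) = {a, b, c, d}
FIRST(W) = {a, c, ε}
FIRST(Z) = {a, b, c, d, ε}
FOLLOW(S) = {$}
FOLLOW(W) = {d}
FOLLOW(Z) = {d}
Therefore, FOLLOW(W) = {d}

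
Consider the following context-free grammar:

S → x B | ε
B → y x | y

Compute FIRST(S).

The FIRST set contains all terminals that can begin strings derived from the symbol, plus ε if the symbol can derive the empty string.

We compute FIRST(S) using the standard algorithm.
FIRST(B) = {y}
FIRST(S) = {x, ε}
Therefore, FIRST(S) = {x, ε}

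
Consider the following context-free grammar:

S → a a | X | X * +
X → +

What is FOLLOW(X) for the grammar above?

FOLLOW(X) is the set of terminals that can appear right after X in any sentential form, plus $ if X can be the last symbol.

We compute FOLLOW(X) using the standard algorithm.
FOLLOW(S) starts with {$}.
FIRST(S) = {+, a}
FIRST(X) = {+}
FOLLOW(S) = {$}
FOLLOW(X) = {$, *}
Therefore, FOLLOW(X) = {$, *}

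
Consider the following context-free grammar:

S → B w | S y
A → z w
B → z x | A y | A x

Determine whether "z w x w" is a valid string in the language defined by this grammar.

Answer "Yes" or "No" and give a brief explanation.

Yes - a valid derivation exists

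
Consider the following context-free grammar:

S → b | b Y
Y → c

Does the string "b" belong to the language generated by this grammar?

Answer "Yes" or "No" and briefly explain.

Yes - a valid derivation exists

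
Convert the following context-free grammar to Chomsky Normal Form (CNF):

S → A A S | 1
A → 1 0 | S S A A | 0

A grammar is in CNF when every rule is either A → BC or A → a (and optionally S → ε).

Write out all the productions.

S → 1; T1 → 1; T0 → 0; A → 0; S → A X0; X0 → A S; A → T1 T0; A → S X1; X1 → S X2; X2 → A A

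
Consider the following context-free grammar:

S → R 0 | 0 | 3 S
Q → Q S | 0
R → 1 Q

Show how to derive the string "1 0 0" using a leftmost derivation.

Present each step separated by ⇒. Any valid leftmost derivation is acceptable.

S ⇒ R 0 ⇒ 1 Q 0 ⇒ 1 0 0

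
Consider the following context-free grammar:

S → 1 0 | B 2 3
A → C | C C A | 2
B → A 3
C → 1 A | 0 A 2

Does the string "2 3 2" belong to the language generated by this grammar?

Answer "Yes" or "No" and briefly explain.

No - no valid derivation exists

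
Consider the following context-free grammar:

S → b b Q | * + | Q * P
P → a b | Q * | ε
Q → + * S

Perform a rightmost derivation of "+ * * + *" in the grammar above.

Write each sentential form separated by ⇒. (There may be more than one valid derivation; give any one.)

S ⇒ Q * P ⇒ Q * ⇒ + * S * ⇒ + * * + *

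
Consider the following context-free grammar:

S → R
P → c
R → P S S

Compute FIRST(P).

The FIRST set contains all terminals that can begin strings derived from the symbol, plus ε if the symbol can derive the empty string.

We compute FIRST(P) using the standard algorithm.
FIRST(P) = {c}
FIRST(R) = {c}
FIRST(S) = {c}
Therefore, FIRST(P) = {c}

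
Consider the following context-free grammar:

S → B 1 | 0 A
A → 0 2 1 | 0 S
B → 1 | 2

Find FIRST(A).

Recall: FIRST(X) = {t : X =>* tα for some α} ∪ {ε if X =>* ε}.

We compute FIRST(A) using the standard algorithm.
FIRST(A) = {0}
FIRST(B) = {1, 2}
FIRST(S) = {0, 1, 2}
Therefore, FIRST(A) = {0}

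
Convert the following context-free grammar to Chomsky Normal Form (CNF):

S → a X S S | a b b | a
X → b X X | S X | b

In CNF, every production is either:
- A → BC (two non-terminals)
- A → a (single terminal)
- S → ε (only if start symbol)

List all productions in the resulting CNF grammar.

TA → a; TB → b; S → a; X → b; S → TA X0; X0 → X X1; X1 → S S; S → TA X2; X2 → TB TB; X → TB X3; X3 → X X; X → S X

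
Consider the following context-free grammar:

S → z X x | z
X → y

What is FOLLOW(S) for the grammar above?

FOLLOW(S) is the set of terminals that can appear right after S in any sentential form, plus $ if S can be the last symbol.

We compute FOLLOW(S) using the standard algorithm.
FOLLOW(S) starts with {$}.
FIRST(S) = {z}
FIRST(X) = {y}
FOLLOW(S) = {$}
FOLLOW(X) = {x}
Therefore, FOLLOW(S) = {$}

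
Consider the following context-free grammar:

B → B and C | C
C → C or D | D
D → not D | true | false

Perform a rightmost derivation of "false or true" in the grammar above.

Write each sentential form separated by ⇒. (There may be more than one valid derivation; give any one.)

B ⇒ C ⇒ C or D ⇒ C or true ⇒ D or true ⇒ false or true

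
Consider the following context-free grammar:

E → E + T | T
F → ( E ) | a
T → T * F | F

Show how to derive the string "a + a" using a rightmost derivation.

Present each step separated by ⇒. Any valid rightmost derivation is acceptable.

E ⇒ E + T ⇒ E + F ⇒ E + a ⇒ T + a ⇒ F + a ⇒ a + a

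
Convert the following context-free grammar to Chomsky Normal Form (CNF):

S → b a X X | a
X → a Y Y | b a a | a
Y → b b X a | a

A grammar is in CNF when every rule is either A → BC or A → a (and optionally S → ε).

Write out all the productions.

TB → b; TA → a; S → a; X → a; Y → a; S → TB X0; X0 → TA X1; X1 → X X; X → TA X2; X2 → Y Y; X → TB X3; X3 → TA TA; Y → TB X4; X4 → TB X5; X5 → X TA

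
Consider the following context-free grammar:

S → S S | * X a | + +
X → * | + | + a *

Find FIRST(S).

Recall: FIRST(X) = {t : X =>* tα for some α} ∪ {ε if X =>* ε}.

We compute FIRST(S) using the standard algorithm.
FIRST(S) = {*, +}
FIRST(X) = {*, +}
Therefore, FIRST(S) = {*, +}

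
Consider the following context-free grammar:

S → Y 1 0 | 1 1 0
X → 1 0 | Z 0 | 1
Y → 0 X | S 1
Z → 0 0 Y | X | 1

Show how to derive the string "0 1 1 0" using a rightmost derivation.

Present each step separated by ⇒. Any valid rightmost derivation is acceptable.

S ⇒ Y 1 0 ⇒ 0 X 1 0 ⇒ 0 1 1 0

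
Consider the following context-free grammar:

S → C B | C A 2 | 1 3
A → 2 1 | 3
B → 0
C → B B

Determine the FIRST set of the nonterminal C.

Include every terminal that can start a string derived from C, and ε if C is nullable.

We compute FIRST(C) using the standard algorithm.
FIRST(A) = {2, 3}
FIRST(B) = {0}
FIRST(C) = {0}
FIRST(S) = {0, 1}
Therefore, FIRST(C) = {0}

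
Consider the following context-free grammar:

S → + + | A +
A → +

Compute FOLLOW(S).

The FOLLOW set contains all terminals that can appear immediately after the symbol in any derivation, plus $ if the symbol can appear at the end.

We compute FOLLOW(S) using the standard algorithm.
FOLLOW(S) starts with {$}.
FIRST(A) = {+}
FIRST(S) = {+}
FOLLOW(A) = {+}
FOLLOW(S) = {$}
Therefore, FOLLOW(S) = {$}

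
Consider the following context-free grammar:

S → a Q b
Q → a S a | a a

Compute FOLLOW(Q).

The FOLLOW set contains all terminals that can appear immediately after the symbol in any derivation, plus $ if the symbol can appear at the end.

We compute FOLLOW(Q) using the standard algorithm.
FOLLOW(S) starts with {$}.
FIRST(Q) = {a}
FIRST(S) = {a}
FOLLOW(Q) = {b}
FOLLOW(S) = {$, a}
Therefore, FOLLOW(Q) = {b}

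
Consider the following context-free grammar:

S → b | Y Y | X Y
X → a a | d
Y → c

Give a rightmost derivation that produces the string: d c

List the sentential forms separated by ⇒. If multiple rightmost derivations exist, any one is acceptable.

S ⇒ X Y ⇒ X c ⇒ d c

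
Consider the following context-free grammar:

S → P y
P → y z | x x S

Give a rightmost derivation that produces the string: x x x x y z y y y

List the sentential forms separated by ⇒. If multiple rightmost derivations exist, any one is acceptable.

S ⇒ P y ⇒ x x S y ⇒ x x P y y ⇒ x x x x S y y ⇒ x x x x P y y y ⇒ x x x x y z y y y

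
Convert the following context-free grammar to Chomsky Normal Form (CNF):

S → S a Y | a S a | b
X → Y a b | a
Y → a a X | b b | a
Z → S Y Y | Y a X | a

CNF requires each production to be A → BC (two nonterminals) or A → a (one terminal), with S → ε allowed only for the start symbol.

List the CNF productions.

TA → a; S → b; TB → b; X → a; Y → a; Z → a; S → S X0; X0 → TA Y; S → TA X1; X1 → S TA; X → Y X2; X2 → TA TB; Y → TA X3; X3 → TA X; Y → TB TB; Z → S X4; X4 → Y Y; Z → Y X5; X5 → TA X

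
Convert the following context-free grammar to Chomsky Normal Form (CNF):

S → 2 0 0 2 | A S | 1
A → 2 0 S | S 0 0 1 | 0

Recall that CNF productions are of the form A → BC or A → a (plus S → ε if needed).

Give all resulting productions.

T2 → 2; T0 → 0; S → 1; T1 → 1; A → 0; S → T2 X0; X0 → T0 X1; X1 → T0 T2; S → A S; A → T2 X2; X2 → T0 S; A → S X3; X3 → T0 X4; X4 → T0 T1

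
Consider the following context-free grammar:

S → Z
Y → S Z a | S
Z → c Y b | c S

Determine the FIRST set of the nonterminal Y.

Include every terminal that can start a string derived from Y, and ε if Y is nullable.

We compute FIRST(Y) using the standard algorithm.
FIRST(S) = {c}
FIRST(Y) = {c}
FIRST(Z) = {c}
Therefore, FIRST(Y) = {c}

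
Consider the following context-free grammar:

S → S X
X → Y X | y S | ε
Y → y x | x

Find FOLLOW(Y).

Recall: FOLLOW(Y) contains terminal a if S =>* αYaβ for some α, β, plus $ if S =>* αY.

We compute FOLLOW(Y) using the standard algorithm.
FOLLOW(S) starts with {$}.
FIRST(S) = {}
FIRST(X) = {x, y, ε}
FIRST(Y) = {x, y}
FOLLOW(S) = {$, x, y}
FOLLOW(X) = {$, x, y}
FOLLOW(Y) = {$, x, y}
Therefore, FOLLOW(Y) = {$, x, y}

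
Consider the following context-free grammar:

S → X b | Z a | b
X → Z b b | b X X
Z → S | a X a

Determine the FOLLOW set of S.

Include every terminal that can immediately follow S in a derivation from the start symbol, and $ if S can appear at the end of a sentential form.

We compute FOLLOW(S) using the standard algorithm.
FOLLOW(S) starts with {$}.
FIRST(S) = {a, b}
FIRST(X) = {a, b}
FIRST(Z) = {a, b}
FOLLOW(S) = {$, a, b}
FOLLOW(X) = {a, b}
FOLLOW(Z) = {a, b}
Therefore, FOLLOW(S) = {$, a, b}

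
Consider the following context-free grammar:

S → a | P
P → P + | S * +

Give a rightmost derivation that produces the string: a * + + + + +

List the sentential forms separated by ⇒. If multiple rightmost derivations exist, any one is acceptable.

S ⇒ P ⇒ P + ⇒ P + + ⇒ P + + + ⇒ P + + + + ⇒ S * + + + + + ⇒ a * + + + + +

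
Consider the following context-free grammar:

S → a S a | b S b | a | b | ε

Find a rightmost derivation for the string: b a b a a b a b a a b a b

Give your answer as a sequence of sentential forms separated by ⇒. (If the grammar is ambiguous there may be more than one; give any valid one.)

S ⇒ b S b ⇒ b a S a b ⇒ b a b S b a b ⇒ b a b a S a b a b ⇒ b a b a a S a a b a b ⇒ b a b a a b S b a a b a b ⇒ b a b a a b a b a a b a b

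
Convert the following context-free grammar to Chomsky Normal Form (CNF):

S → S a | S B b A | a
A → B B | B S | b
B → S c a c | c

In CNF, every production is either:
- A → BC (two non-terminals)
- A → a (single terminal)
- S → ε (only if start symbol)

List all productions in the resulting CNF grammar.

TA → a; TB → b; S → a; A → b; TC → c; B → c; S → S TA; S → S X0; X0 → B X1; X1 → TB A; A → B B; A → B S; B → S X2; X2 → TC X3; X3 → TA TC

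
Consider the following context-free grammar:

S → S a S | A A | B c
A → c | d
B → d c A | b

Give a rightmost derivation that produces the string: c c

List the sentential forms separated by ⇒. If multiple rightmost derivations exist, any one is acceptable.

S ⇒ A A ⇒ A c ⇒ c c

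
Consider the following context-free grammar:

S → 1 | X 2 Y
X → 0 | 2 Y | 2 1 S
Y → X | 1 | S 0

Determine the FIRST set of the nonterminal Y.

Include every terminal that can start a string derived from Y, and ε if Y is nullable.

We compute FIRST(Y) using the standard algorithm.
FIRST(S) = {0, 1, 2}
FIRST(X) = {0, 2}
FIRST(Y) = {0, 1, 2}
Therefore, FIRST(Y) = {0, 1, 2}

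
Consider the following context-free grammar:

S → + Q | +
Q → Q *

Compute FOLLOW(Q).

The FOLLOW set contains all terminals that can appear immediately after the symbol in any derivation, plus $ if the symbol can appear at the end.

We compute FOLLOW(Q) using the standard algorithm.
FOLLOW(S) starts with {$}.
FIRST(Q) = {}
FIRST(S) = {+}
FOLLOW(Q) = {$, *}
FOLLOW(S) = {$}
Therefore, FOLLOW(Q) = {$, *}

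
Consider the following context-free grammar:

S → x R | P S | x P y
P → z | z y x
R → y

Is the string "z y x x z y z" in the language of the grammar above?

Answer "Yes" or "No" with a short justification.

No - no valid derivation exists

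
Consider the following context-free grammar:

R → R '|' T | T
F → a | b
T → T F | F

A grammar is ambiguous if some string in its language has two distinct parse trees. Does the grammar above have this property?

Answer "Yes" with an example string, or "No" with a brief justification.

No - the grammar is unambiguous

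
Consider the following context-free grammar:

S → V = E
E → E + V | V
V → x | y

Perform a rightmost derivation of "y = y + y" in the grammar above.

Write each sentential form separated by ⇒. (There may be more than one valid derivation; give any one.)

S ⇒ V = E ⇒ V = E + V ⇒ V = E + y ⇒ V = V + y ⇒ V = y + y ⇒ y = y + y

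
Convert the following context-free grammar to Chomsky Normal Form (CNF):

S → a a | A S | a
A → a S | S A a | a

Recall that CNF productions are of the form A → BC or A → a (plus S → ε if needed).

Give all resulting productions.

TA → a; S → a; A → a; S → TA TA; S → A S; A → TA S; A → S X0; X0 → A TA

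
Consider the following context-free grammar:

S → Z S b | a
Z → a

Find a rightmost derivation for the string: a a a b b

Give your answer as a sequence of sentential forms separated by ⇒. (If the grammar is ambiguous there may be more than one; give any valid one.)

S ⇒ Z S b ⇒ Z Z S b b ⇒ Z Z a b b ⇒ Z a a b b ⇒ a a a b b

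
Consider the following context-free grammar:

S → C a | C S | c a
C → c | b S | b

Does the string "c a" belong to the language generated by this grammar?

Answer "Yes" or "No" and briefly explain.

Yes - a valid derivation exists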